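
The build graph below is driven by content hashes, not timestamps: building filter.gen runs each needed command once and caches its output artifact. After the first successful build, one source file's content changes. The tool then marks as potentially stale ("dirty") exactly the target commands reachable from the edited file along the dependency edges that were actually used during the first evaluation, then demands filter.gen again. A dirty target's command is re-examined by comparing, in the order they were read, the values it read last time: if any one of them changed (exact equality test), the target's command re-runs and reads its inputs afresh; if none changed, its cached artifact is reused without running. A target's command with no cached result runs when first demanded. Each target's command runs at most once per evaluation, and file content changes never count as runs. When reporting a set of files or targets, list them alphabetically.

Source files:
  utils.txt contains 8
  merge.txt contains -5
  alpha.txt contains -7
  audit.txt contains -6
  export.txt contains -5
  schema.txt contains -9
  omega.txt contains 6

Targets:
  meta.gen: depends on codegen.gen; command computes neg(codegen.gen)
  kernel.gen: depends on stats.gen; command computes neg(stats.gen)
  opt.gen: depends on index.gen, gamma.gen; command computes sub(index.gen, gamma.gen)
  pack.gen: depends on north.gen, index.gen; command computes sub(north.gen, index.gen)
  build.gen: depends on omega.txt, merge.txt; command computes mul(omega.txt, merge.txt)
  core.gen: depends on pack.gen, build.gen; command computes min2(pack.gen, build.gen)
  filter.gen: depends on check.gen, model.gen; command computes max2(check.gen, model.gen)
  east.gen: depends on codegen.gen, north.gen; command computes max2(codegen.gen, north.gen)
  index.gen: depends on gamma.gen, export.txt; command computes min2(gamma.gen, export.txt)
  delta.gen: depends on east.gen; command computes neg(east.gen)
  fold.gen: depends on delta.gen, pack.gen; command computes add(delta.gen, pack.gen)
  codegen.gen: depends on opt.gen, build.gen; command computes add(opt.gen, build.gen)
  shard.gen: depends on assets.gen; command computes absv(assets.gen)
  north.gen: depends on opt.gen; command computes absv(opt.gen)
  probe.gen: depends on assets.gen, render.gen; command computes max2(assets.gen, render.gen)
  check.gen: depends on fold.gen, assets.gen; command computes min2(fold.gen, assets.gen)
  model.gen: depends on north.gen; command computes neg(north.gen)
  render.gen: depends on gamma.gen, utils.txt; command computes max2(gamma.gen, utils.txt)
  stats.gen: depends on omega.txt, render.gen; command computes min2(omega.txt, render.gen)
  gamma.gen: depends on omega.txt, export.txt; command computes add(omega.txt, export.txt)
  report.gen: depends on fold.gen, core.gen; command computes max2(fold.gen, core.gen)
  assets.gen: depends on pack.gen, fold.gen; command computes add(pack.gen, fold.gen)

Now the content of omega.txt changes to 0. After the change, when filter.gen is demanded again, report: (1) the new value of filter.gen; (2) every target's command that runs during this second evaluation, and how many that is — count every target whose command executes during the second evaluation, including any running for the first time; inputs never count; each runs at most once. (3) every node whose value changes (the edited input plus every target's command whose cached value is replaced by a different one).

filter.gen now evaluates to 5.
Run set: assets.gen, build.gen, check.gen, codegen.gen, delta.gen, east.gen, filter.gen, fold.gen, gamma.gen, index.gen, model.gen, north.gen, opt.gen, pack.gen (14 run).
Changed values: assets.gen, build.gen, codegen.gen, delta.gen, east.gen, gamma.gen, model.gen, north.gen, omega.txt, opt.gen, pack.gen.

Initial pass — values computed on the first demand:
  build.gen = mul(6, -5) = -30
  gamma.gen = add(6, -5) = 1
  index.gen = min2(1, -5) = -5
  opt.gen = sub(-5, 1) = -6
  codegen.gen = add(-6, -30) = -36
  north.gen = absv(-6) = 6
  east.gen = max2(-36, 6) = 6
  delta.gen = neg(6) = -6
  model.gen = neg(6) = -6
  pack.gen = sub(6, -5) = 11
  fold.gen = add(-6, 11) = 5
  assets.gen = add(11, 5) = 16
  check.gen = min2(5, 16) = 5
  filter.gen = max2(5, -6) = 5

Second demand — change propagation:
  build.gen: re-runs because omega.txt 6->0; new result 0.
  gamma.gen: re-runs because omega.txt 6->0; new result -5.
  index.gen: re-runs because gamma.gen 1->-5; new result -5 (unchanged).
  opt.gen: re-runs because gamma.gen 1->-5; new result 0.
  codegen.gen: re-runs because opt.gen -6->0; build.gen -30->0; new result 0.
  north.gen: re-runs because opt.gen -6->0; new result 0.
  east.gen: re-runs because codegen.gen -36->0; north.gen 6->0; new result 0.
  delta.gen: re-runs because east.gen 6->0; new result 0.
  model.gen: re-runs because north.gen 6->0; new result 0.
  pack.gen: re-runs because north.gen 6->0; new result 5.
  fold.gen: re-runs because delta.gen -6->0; pack.gen 11->5; new result 5 (unchanged).
  assets.gen: re-runs because pack.gen 11->5; new result 10.
  check.gen: re-runs because assets.gen 16->10; new result 5 (unchanged).
  filter.gen: re-runs because model.gen -6->0; new result 5 (unchanged).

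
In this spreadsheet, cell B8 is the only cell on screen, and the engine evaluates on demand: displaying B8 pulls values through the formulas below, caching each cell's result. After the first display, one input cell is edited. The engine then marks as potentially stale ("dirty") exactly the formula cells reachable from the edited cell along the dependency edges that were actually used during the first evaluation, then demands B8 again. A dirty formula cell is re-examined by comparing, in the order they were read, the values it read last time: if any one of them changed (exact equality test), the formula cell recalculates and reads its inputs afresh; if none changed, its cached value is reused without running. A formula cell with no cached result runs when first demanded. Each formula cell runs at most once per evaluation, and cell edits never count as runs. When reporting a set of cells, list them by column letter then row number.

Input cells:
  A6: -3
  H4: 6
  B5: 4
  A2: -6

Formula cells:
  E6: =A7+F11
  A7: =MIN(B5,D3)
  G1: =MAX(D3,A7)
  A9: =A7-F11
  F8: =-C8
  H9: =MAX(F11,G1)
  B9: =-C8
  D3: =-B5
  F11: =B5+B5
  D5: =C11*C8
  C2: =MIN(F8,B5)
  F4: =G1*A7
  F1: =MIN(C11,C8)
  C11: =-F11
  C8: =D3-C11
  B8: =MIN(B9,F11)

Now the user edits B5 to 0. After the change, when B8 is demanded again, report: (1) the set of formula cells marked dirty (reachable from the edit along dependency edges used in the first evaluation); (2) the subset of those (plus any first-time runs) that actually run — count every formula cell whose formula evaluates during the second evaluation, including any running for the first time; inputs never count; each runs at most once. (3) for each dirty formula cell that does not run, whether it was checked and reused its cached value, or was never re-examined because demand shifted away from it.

Initial pass — values computed on the first demand:
  D3 = -(4) = -4
  F11 = 4 + 4 = 8
  C11 = -(8) = -8
  C8 = -4 - -8 = 4
  B9 = -(4) = -4
  B8 = MIN(-4, 8) = -4

Second demand — change propagation:
  D3: re-runs because B5 4->0; new result 0.
  F11: re-runs because B5 4->0; B5 4->0; new result 0.
  C11: re-runs because F11 8->0; new result 0.
  C8: re-runs because D3 -4->0; C11 -8->0; new result 0.
  B9: re-runs because C8 4->0; new result 0.
  B8: re-runs because B9 -4->0; F11 8->0; new result 0.

Dirty set: B8, B9, C8, C11, D3, F11.
Run set: B8, B9, C8, C11, D3, F11 (6 run).
All dirty formula cells ended up running.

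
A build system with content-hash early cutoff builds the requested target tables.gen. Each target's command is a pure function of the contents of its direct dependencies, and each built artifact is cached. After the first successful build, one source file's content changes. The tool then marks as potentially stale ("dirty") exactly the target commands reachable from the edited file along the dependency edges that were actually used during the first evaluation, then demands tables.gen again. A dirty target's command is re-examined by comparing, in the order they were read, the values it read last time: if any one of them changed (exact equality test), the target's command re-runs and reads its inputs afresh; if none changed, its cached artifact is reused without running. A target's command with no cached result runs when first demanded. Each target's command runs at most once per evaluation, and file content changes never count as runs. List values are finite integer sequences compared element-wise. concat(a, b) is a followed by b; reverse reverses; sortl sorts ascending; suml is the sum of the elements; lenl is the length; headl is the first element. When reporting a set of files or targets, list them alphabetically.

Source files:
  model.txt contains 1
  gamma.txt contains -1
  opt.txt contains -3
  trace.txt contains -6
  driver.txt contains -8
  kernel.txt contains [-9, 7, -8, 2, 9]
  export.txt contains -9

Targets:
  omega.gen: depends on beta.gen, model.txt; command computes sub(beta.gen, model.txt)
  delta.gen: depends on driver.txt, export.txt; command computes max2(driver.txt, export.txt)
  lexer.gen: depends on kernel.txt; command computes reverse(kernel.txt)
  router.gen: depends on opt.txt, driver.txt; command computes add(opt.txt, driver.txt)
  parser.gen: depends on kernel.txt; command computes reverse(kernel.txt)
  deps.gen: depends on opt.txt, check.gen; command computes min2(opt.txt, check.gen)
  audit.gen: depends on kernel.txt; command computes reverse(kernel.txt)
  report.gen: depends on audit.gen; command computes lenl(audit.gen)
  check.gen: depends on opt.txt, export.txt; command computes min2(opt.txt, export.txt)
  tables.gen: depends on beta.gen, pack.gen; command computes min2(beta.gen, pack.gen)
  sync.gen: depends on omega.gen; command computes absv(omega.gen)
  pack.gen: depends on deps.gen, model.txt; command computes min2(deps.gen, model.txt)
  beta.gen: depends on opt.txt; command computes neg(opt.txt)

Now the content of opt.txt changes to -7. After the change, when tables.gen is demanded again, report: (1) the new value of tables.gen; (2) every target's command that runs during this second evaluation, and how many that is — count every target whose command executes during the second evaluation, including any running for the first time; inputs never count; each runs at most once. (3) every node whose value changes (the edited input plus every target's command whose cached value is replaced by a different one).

New value of tables.gen: -9.
Target commands that run: beta.gen, check.gen, deps.gen, tables.gen — 4 in total.
Values that change: beta.gen, opt.txt.
Key observation: the cutoff stops propagation at pack.gen — its inputs' values are unchanged, so it reuses its cache.

First evaluation (everything demanded from the output):
  beta.gen = neg(-3) = 3
  check.gen = min2(-3, -9) = -9
  deps.gen = min2(-3, -9) = -9
  pack.gen = min2(-9, 1) = -9
  tables.gen = min2(3, -9) = -9

Propagation after the edit:
  beta.gen: runs — opt.txt -3->-7; result 7.
  check.gen: runs — opt.txt -3->-7; result -9 (same value as before).
  deps.gen: runs — opt.txt -3->-7; result -9 (same value as before).
  pack.gen: checked — values it read are unchanged (deps.gen unchanged, model.txt unchanged); reused cached -9 without running.
  tables.gen: runs — beta.gen 3->7; result -9 (same value as before).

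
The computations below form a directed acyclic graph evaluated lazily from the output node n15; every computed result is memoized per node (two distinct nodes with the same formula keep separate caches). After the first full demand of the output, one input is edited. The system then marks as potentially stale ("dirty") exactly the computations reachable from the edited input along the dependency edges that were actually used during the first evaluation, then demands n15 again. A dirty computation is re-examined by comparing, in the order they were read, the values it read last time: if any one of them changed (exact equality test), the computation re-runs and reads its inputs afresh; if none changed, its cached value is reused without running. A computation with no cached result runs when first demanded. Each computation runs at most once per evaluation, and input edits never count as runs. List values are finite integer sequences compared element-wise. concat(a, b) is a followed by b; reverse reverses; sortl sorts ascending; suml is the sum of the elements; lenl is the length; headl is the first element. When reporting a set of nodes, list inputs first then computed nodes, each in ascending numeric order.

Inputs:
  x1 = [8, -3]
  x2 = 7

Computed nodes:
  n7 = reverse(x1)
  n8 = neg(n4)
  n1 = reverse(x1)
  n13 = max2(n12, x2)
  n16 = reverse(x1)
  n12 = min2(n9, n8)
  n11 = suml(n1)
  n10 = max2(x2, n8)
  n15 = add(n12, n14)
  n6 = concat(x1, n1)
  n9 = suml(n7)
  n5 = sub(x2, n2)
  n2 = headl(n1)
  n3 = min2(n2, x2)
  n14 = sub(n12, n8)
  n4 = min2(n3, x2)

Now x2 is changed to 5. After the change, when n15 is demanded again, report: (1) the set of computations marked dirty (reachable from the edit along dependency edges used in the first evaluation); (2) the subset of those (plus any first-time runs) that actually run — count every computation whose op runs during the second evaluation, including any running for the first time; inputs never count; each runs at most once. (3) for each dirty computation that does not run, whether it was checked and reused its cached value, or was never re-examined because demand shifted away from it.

The edit dirties: n3, n4, n8, n12, n14, n15.
2 computations run: n3, n4.
Cache hits after checking: n8, n12, n14, n15.
Note where the cutoff bites: n8 is checked, finds nothing changed, and keeps its cache.

First demand of the output computes:
  n1 = reverse([8, -3]) = [-3, 8]
  n2 = headl([-3, 8]) = -3
  n3 = min2(-3, 7) = -3
  n4 = min2(-3, 7) = -3
  n7 = reverse([8, -3]) = [-3, 8]
  n8 = neg(-3) = 3
  n9 = suml([-3, 8]) = 5
  n12 = min2(5, 3) = 3
  n14 = sub(3, 3) = 0
  n15 = add(3, 0) = 3

After the edit, cleaning proceeds:
  n3: a read changed (x2 7->5) — executes, giving -3 — identical to its old value.
  n4: a read changed (x2 7->5) — executes, giving -3 — identical to its old value.
  n8: dirty, but its reads are unchanged (n4 unchanged); cached 3 stands.
  n12: dirty, but its reads are unchanged (n9 unchanged, n8 unchanged); cached 3 stands.
  n14: dirty, but its reads are unchanged (n12 unchanged, n8 unchanged); cached 0 stands.
  n15: dirty, but its reads are unchanged (n12 unchanged, n14 unchanged); cached 3 stands.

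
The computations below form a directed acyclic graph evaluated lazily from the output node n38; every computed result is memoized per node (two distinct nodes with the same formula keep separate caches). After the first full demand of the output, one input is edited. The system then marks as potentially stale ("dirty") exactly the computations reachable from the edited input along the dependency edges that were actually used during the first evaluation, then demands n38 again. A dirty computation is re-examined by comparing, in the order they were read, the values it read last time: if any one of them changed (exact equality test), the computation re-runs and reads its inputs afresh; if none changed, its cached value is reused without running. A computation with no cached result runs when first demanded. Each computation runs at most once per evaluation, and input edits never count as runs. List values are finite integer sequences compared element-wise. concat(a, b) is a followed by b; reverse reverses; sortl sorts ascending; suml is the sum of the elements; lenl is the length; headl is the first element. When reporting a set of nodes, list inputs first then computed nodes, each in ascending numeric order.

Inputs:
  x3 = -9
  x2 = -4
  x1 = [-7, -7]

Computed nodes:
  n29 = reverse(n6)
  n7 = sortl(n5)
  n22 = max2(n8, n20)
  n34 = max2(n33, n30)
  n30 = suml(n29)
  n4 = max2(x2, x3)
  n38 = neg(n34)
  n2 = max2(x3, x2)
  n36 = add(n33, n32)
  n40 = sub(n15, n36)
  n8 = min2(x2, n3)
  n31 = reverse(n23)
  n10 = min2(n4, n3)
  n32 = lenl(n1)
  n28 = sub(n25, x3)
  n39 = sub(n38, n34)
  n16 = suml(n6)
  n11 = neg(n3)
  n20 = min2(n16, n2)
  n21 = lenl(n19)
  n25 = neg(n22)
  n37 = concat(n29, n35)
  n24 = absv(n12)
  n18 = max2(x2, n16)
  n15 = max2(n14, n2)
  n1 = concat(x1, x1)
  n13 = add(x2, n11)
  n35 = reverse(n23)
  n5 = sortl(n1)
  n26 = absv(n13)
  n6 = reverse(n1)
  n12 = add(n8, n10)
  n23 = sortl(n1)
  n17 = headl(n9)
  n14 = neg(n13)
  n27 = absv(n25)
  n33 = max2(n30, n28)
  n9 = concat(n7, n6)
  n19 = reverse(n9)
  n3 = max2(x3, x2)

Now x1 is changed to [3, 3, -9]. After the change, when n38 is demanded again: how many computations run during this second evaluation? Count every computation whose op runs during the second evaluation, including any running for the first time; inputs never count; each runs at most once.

First demand of the output computes:
  n1 = concat([-7, -7], [-7, -7]) = [-7, -7, -7, -7]
  n2 = max2(-9, -4) = -4
  n3 = max2(-9, -4) = -4
  n6 = reverse([-7, -7, -7, -7]) = [-7, -7, -7, -7]
  n8 = min2(-4, -4) = -4
  n16 = suml([-7, -7, -7, -7]) = -28
  n20 = min2(-28, -4) = -28
  n22 = max2(-4, -28) = -4
  n25 = neg(-4) = 4
  n28 = sub(4, -9) = 13
  n29 = reverse([-7, -7, -7, -7]) = [-7, -7, -7, -7]
  n30 = suml([-7, -7, -7, -7]) = -28
  n33 = max2(-28, 13) = 13
  n34 = max2(13, -28) = 13
  n38 = neg(13) = -13

After the edit, cleaning proceeds:
  n1: a read changed (x1 [-7, -7]->[3, 3, -9]; x1 [-7, -7]->[3, 3, -9]) — executes, giving [3, 3, -9, 3, 3, -9].
  n6: a read changed (n1 [-7, -7, -7, -7]->[3, 3, -9, 3, 3, -9]) — executes, giving [-9, 3, 3, -9, 3, 3].
  n16: a read changed (n6 [-7, -7, -7, -7]->[-9, 3, 3, -9, 3, 3]) — executes, giving -6.
  n20: a read changed (n16 -28->-6) — executes, giving -6.
  n22: a read changed (n20 -28->-6) — executes, giving -4 — identical to its old value.
  n25: dirty, but its reads are unchanged (n22 unchanged); cached 4 stands.
  n28: dirty, but its reads are unchanged (n25 unchanged, x3 unchanged); cached 13 stands.
  n29: a read changed (n6 [-7, -7, -7, -7]->[-9, 3, 3, -9, 3, 3]) — executes, giving [3, 3, -9, 3, 3, -9].
  n30: a read changed (n29 [-7, -7, -7, -7]->[3, 3, -9, 3, 3, -9]) — executes, giving -6.
  n33: a read changed (n30 -28->-6) — executes, giving 13 — identical to its old value.
  n34: a read changed (n30 -28->-6) — executes, giving 13 — identical to its old value.
  n38: dirty, but its reads are unchanged (n34 unchanged); cached -13 stands.

Note where the cutoff bites: n25 is checked, finds nothing changed, and keeps its cache.

9 computations run: n1, n6, n16, n20, n22, n29, n30, n33, n34.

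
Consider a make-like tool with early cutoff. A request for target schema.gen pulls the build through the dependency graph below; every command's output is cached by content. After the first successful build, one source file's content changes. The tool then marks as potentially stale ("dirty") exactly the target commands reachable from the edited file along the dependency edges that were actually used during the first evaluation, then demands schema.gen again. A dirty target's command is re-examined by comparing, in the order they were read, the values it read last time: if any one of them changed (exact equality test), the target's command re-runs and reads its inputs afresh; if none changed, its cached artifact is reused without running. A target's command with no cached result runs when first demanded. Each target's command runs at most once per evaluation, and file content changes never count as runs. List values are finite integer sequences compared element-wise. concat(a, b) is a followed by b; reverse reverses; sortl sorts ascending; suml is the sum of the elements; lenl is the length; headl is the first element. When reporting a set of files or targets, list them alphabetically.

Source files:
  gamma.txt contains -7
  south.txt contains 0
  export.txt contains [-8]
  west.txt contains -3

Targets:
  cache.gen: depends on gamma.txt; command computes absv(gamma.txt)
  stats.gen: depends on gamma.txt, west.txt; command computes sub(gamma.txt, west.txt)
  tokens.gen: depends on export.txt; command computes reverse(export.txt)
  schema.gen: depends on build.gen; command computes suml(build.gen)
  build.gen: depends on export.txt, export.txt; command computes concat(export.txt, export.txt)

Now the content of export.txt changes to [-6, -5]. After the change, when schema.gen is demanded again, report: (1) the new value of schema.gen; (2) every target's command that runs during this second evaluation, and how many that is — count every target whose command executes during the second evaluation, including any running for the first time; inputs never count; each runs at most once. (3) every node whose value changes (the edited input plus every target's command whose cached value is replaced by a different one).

Demanding schema.gen again yields -22.
2 target commands run: build.gen, schema.gen.
The nodes whose values change: build.gen, export.txt, schema.gen.

First demand of the output computes:
  build.gen = concat([-8], [-8]) = [-8, -8]
  schema.gen = suml([-8, -8]) = -16

After the edit, cleaning proceeds:
  build.gen: a read changed (export.txt [-8]->[-6, -5]; export.txt [-8]->[-6, -5]) — executes, giving [-6, -5, -6, -5].
  schema.gen: a read changed (build.gen [-8, -8]->[-6, -5, -6, -5]) — executes, giving -22.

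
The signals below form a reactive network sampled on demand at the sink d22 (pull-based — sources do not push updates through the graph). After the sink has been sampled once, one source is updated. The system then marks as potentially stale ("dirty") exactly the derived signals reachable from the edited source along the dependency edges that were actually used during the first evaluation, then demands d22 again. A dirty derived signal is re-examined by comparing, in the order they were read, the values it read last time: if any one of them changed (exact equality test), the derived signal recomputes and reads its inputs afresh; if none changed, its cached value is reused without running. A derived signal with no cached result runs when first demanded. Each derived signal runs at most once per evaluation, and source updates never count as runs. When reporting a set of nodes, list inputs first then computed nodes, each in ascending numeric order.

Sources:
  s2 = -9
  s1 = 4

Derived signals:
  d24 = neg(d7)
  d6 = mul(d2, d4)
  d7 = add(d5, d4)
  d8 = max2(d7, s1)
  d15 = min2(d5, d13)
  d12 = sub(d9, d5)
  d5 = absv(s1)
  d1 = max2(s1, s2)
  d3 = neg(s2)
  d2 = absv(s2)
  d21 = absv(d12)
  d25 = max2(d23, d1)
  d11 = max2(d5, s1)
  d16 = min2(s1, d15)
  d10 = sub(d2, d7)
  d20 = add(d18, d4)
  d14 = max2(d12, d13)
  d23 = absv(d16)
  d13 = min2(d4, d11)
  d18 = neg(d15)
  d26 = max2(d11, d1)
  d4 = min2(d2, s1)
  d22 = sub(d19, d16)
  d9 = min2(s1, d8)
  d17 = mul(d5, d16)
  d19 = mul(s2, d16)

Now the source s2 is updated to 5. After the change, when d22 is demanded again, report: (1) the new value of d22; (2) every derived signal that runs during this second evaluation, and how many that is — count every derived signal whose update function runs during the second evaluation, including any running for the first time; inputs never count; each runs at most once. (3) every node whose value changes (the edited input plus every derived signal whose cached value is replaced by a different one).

Initial pass — values computed on the first demand:
  d2 = absv(-9) = 9
  d4 = min2(9, 4) = 4
  d5 = absv(4) = 4
  d11 = max2(4, 4) = 4
  d13 = min2(4, 4) = 4
  d15 = min2(4, 4) = 4
  d16 = min2(4, 4) = 4
  d19 = mul(-9, 4) = -36
  d22 = sub(-36, 4) = -40

Second demand — change propagation:
  d2: re-runs because s2 -9->5; new result 5.
  d4: re-runs because d2 9->5; new result 4 (unchanged).
  d13: re-examined; everything it read last time is the same (d4 unchanged, d11 unchanged) — cache 4 kept, no run.
  d15: re-examined; everything it read last time is the same (d5 unchanged, d13 unchanged) — cache 4 kept, no run.
  d16: re-examined; everything it read last time is the same (s1 unchanged, d15 unchanged) — cache 4 kept, no run.
  d19: re-runs because s2 -9->5; new result 20.
  d22: re-runs because d19 -36->20; new result 16.

The important point: at d13 every value read last time is unchanged, so the dirty flag clears without a run.

d22 now evaluates to 16.
Run set: d2, d4, d19, d22 (4 run).
Changed values: s2, d2, d19, d22.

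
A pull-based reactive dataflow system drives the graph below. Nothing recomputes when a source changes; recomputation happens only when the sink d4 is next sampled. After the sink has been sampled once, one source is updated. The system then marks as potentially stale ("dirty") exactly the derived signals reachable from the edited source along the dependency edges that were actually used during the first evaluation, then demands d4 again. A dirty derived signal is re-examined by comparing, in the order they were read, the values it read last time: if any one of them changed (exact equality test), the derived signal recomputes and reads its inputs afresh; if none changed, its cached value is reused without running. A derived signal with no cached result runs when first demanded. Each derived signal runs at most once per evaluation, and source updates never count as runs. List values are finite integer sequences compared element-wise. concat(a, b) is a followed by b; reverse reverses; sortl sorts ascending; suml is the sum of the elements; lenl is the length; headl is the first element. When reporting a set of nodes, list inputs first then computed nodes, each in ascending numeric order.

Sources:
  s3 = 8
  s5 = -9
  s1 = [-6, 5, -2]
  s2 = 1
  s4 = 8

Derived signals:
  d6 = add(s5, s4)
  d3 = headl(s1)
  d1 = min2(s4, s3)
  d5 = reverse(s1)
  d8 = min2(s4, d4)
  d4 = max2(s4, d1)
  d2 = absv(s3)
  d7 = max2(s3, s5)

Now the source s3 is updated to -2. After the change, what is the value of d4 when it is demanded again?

First evaluation (everything demanded from the output):
  d1 = min2(8, 8) = 8
  d4 = max2(8, 8) = 8

Propagation after the edit:
  d1: runs — s3 8->-2; result -2.
  d4: runs — d1 8->-2; result 8 (same value as before).

New value of d4: 8.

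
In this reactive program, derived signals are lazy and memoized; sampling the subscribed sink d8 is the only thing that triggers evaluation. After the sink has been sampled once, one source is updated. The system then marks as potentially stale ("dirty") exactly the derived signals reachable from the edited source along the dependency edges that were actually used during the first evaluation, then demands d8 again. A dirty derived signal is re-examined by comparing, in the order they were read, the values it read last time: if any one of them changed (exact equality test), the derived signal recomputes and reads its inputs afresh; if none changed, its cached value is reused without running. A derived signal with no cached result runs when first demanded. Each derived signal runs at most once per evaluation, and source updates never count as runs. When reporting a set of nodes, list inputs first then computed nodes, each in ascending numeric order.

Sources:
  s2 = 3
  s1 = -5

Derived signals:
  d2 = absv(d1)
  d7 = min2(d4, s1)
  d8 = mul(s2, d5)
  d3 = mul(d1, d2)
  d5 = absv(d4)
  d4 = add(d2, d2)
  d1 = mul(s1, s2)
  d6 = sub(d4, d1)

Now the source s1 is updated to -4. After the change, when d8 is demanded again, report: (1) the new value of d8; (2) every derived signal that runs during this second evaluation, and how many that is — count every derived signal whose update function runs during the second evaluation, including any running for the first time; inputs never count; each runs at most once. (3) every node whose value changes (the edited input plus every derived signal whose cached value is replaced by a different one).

First demand of the output computes:
  d1 = mul(-5, 3) = -15
  d2 = absv(-15) = 15
  d4 = add(15, 15) = 30
  d5 = absv(30) = 30
  d8 = mul(3, 30) = 90

After the edit, cleaning proceeds:
  d1: a read changed (s1 -5->-4) — executes, giving -12.
  d2: a read changed (d1 -15->-12) — executes, giving 12.
  d4: a read changed (d2 15->12; d2 15->12) — executes, giving 24.
  d5: a read changed (d4 30->24) — executes, giving 24.
  d8: a read changed (d5 30->24) — executes, giving 72.

Demanding d8 again yields 72.
5 derived signals run: d1, d2, d4, d5, d8.
The nodes whose values change: s1, d1, d2, d4, d5, d8.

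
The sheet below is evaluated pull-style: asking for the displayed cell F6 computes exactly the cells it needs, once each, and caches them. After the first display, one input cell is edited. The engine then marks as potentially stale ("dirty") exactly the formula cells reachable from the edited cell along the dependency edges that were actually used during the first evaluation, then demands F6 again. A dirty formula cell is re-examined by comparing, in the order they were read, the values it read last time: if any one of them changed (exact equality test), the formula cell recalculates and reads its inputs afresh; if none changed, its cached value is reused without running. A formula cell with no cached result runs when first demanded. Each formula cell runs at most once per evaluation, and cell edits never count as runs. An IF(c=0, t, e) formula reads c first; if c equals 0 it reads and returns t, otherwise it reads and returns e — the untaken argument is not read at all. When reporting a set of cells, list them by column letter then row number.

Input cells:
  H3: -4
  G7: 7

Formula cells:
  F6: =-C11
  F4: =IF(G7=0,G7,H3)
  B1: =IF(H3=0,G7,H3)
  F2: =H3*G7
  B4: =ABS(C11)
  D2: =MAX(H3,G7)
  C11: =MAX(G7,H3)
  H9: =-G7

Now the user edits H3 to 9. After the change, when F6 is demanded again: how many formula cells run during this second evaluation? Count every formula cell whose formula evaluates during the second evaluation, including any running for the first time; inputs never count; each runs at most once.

First demand of the output computes:
  C11 = MAX(7, -4) = 7
  F6 = -(7) = -7

After the edit, cleaning proceeds:
  C11: a read changed (H3 -4->9) — executes, giving 9.
  F6: a read changed (C11 7->9) — executes, giving -9.

2 formula cells run: C11, F6.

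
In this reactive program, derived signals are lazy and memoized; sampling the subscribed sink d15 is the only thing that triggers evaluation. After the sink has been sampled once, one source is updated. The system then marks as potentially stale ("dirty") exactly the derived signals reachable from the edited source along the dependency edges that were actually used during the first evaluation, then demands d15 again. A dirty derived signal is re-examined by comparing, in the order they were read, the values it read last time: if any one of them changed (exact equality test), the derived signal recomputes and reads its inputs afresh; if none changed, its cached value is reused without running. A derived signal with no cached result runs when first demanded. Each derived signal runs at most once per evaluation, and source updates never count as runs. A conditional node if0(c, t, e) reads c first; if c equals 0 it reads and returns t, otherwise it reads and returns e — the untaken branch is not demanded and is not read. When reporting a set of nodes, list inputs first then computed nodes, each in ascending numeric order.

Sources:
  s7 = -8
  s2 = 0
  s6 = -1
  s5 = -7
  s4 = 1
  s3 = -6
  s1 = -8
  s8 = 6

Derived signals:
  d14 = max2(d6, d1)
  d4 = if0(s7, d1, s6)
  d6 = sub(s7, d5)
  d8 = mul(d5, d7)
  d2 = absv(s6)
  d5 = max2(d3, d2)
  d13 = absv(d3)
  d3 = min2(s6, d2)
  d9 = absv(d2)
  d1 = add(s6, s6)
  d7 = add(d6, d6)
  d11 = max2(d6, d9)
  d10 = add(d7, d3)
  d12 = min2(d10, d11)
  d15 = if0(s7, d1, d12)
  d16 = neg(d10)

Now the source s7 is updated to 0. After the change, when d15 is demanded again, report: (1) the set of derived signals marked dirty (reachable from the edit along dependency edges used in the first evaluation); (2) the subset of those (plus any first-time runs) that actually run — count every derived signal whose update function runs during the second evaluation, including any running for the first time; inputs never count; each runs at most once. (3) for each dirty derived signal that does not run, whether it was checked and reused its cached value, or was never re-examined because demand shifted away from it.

First demand of the output computes:
  d2 = absv(-1) = 1
  d3 = min2(-1, 1) = -1
  d5 = max2(-1, 1) = 1
  d6 = sub(-8, 1) = -9
  d7 = add(-9, -9) = -18
  d9 = absv(1) = 1
  d10 = add(-18, -1) = -19
  d11 = max2(-9, 1) = 1
  d12 = min2(-19, 1) = -19
  d15 = if0(s7=-8 -> else branch d12) = -19

After the edit, cleaning proceeds:
  d1: had never run; runs now, result -2.
  d6: stays stale; no demand reaches it after the flip.
  d7: stays stale; no demand reaches it after the flip.
  d10: stays stale; no demand reaches it after the flip.
  d11: stays stale; no demand reaches it after the flip.
  d12: stays stale; no demand reaches it after the flip.
  d15: a read changed (s7 -8->0) — executes, giving -2.

Note the branch switch — demand abandons d6, d7, d10, d11, d12, which are never re-examined.

The edit dirties: d6, d7, d10, d11, d12, d15.
2 derived signals run: d1, d15.
Unvisited dirty nodes (no longer demanded): d6, d7, d10, d11, d12.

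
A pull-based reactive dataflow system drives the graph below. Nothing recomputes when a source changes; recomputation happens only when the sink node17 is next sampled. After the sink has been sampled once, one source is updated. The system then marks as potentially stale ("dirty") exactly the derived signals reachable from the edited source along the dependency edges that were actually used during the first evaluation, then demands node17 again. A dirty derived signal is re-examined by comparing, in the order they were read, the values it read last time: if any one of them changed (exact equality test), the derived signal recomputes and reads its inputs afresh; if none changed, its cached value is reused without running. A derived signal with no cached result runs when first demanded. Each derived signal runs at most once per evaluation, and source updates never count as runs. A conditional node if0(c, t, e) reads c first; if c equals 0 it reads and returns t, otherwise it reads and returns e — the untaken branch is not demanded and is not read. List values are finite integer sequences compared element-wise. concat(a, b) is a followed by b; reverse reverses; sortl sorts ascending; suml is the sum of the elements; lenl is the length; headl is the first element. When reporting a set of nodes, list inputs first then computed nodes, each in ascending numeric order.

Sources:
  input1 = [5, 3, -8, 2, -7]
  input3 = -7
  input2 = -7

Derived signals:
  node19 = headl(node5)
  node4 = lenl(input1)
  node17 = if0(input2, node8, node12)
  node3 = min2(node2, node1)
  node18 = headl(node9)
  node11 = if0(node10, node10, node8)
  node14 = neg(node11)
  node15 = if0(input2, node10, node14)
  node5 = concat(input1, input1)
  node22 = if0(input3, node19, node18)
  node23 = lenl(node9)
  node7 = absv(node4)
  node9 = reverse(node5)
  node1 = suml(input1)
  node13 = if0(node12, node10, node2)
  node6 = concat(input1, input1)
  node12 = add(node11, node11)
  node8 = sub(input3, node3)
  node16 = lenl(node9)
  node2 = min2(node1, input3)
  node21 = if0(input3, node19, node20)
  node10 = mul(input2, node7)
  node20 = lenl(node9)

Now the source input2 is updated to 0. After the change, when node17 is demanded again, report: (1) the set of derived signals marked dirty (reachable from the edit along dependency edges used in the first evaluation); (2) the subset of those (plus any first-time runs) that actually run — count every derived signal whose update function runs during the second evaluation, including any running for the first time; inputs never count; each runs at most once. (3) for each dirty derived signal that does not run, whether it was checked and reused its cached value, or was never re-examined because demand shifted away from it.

First evaluation (everything demanded from the output):
  node1 = suml([5, 3, -8, 2, -7]) = -5
  node2 = min2(-5, -7) = -7
  node3 = min2(-7, -5) = -7
  node4 = lenl([5, 3, -8, 2, -7]) = 5
  node7 = absv(5) = 5
  node8 = sub(-7, -7) = 0
  node10 = mul(-7, 5) = -35
  node11 = if0(node10=-35 -> else branch node8) = 0
  node12 = add(0, 0) = 0
  node17 = if0(input2=-7 -> else branch node12) = 0

Propagation after the edit:
  node10: marked dirty but never re-examined — demand shifted away from it.
  node11: marked dirty but never re-examined — demand shifted away from it.
  node12: marked dirty but never re-examined — demand shifted away from it.
  node17: runs — input2 -7->0; result 0 (same value as before).

Key observation: a condition flipped, so demand moved to the other branch — node10, node11, node12 are never re-examined.

Marked dirty: node10, node11, node12, node17.
Derived signals that run: node17 — 1 in total.
Never re-examined (demand shifted away): node10, node11, node12.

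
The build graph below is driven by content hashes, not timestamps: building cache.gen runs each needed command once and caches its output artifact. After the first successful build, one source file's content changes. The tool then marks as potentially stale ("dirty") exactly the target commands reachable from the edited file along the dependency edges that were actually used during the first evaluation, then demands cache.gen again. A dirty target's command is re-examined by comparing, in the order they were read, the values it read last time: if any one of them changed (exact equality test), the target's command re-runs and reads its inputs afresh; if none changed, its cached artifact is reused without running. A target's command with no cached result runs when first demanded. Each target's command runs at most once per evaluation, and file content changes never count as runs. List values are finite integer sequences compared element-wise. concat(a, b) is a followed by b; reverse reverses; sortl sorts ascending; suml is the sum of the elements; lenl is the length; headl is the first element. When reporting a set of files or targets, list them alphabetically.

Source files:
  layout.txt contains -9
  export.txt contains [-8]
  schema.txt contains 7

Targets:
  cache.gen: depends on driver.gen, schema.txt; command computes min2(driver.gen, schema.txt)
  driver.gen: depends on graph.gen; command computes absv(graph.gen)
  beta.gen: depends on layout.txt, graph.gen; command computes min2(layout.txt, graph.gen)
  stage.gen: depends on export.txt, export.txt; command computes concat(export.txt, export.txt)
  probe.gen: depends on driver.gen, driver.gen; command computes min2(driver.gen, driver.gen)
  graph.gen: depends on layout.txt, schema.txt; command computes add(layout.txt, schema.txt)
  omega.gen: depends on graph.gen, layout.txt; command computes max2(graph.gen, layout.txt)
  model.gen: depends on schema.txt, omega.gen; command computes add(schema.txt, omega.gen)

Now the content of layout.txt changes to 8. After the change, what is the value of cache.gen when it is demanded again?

cache.gen now evaluates to 7.

Initial pass — values computed on the first demand:
  graph.gen = add(-9, 7) = -2
  driver.gen = absv(-2) = 2
  cache.gen = min2(2, 7) = 2

Second demand — change propagation:
  graph.gen: re-runs because layout.txt -9->8; new result 15.
  driver.gen: re-runs because graph.gen -2->15; new result 15.
  cache.gen: re-runs because driver.gen 2->15; new result 7.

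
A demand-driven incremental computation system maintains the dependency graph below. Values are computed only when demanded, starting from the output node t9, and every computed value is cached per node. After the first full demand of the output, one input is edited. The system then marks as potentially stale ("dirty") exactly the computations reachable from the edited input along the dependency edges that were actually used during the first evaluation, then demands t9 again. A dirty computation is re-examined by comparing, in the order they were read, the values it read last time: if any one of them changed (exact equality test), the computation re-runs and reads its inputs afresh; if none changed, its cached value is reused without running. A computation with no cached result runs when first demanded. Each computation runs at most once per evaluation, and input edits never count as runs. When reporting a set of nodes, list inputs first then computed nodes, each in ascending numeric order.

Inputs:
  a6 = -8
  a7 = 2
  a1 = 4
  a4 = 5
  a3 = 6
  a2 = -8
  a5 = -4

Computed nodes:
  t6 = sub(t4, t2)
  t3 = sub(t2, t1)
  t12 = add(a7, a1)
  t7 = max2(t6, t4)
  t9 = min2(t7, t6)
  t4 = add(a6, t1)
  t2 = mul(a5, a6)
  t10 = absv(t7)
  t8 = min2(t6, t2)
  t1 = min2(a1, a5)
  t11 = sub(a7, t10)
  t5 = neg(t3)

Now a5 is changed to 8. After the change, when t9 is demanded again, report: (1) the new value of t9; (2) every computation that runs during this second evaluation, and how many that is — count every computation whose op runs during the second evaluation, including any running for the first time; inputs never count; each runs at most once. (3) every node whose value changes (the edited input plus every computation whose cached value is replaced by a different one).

New value of t9: 60.
Computations that run: t1, t2, t4, t6, t7, t9 — 6 in total.
Values that change: a5, t1, t2, t4, t6, t7, t9.

First evaluation (everything demanded from the output):
  t1 = min2(4, -4) = -4
  t2 = mul(-4, -8) = 32
  t4 = add(-8, -4) = -12
  t6 = sub(-12, 32) = -44
  t7 = max2(-44, -12) = -12
  t9 = min2(-12, -44) = -44

Propagation after the edit:
  t1: runs — a5 -4->8; result 4.
  t2: runs — a5 -4->8; result -64.
  t4: runs — t1 -4->4; result -4.
  t6: runs — t4 -12->-4; t2 32->-64; result 60.
  t7: runs — t6 -44->60; t4 -12->-4; result 60.
  t9: runs — t7 -12->60; t6 -44->60; result 60.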